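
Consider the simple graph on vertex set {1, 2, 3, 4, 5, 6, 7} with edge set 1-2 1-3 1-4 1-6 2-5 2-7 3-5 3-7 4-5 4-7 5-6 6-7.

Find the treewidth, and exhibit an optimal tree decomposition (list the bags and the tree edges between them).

Each bag holds 4 vertices, so the decomposition has width 3, which upper-bounds the treewidth. For the lower bound: the 4 vertex sets {3,7}, {1,4}, {5}, {6} are disjoint, each induces a connected subgraph, and every pair is joined by at least one edge of G. Contracting each set to a single vertex therefore yields K_{4} as a minor, and since treewidth is minor-monotone, tw(G) ≥ tw(K_{4}) = 3. Combining the bounds, tw(G) = 3.

Treewidth 3.
Bags: B1 = {1, 3, 5, 7}  B2 = {1, 4, 5, 7}  B3 = {1, 5, 6, 7}  B4 = {1, 2, 5, 7}
Tree: B1–B2, B2–B3, B3–B4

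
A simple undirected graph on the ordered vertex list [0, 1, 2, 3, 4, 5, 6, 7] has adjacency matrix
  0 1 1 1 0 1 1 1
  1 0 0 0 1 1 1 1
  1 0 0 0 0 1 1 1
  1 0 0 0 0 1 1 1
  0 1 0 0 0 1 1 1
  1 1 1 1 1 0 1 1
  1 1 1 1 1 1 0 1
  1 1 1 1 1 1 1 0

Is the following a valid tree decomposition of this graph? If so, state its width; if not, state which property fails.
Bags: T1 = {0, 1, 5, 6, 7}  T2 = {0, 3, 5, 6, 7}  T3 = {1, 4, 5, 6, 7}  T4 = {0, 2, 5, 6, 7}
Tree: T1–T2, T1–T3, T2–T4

Checking the three conditions: (i) the bags cover all of {0, 1, 2, 3, 4, 5, 6, 7}; (ii) for each edge, some bag contains both endpoints; (iii) the bags containing any fixed vertex form a subtree. All hold, so the decomposition is valid with width 5 − 1 = 4.

Yes; width 4.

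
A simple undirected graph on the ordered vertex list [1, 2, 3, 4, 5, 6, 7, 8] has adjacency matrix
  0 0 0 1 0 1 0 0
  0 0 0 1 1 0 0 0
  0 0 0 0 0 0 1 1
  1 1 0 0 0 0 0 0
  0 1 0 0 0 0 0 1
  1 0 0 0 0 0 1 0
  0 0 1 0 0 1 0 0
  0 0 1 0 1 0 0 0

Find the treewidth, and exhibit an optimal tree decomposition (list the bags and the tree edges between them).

Each bag holds 3 vertices, so the decomposition has width 2, which upper-bounds the treewidth. The edges 4–2–5–8–3–7–6–1–4 form a cycle, so G is not a tree and its treewidth is at least 2. The upper and lower bounds meet at 2, so that is the treewidth.

Treewidth 2.
One optimal decomposition is:
Bags: B1 = {2, 4, 5}  B2 = {4, 5, 8}  B3 = {3, 4, 8}  B4 = {3, 4, 7}  B5 = {4, 6, 7}  B6 = {1, 4, 6}
Tree: B1–B2, B2–B3, B3–B4, B4–B5, B5–B6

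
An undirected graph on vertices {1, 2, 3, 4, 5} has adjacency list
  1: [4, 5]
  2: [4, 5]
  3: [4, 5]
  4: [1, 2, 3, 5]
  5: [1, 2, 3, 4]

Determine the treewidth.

A width-2 tree decomposition is:
Bags: B1 = {3, 4, 5}  B2 = {1, 4, 5}  B3 = {2, 4, 5}
Tree: B1–B2, B2–B3
Each bag holds 3 vertices, so the decomposition has width 2, which upper-bounds the treewidth. On the other hand G contains the 3-clique {1, 4, 5}. A clique must lie in a single bag of any decomposition, so no decomposition can have width below 2. Hence tw(G) = 2 exactly.

2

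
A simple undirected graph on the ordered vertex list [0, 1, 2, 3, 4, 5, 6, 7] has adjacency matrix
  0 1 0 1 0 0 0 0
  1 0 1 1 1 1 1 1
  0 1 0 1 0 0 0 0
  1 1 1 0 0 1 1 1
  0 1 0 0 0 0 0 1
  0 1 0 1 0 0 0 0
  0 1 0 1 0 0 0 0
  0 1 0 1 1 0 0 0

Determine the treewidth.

A width-2 tree decomposition is:
Bags: B1 = {1, 2, 3}  B2 = {1, 3, 6}  B3 = {0, 1, 3}  B4 = {1, 3, 7}  B5 = {1, 4, 7}  B6 = {1, 3, 5}
Tree: B1–B2, B2–B3, B2–B4, B4–B5, B2–B6
The largest bag has 3 vertices, giving width 2; this decomposition certifies tw(G) ≤ 2. For the lower bound, the 3 vertices {0, 1, 3} are pairwise adjacent, and any tree decomposition puts a clique entirely inside one bag — forcing width ≥ 2. Hence tw(G) = 2 exactly.

2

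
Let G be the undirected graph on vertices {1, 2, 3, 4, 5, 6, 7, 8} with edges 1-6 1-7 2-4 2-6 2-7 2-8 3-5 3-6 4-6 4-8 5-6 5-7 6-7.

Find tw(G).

A width-2 tree decomposition is:
Bags: B1 = {2, 4, 6}  B2 = {2, 6, 7}  B3 = {5, 6, 7}  B4 = {1, 6, 7}  B5 = {2, 4, 8}  B6 = {3, 5, 6}
Tree: B1–B2, B2–B3, B2–B4, B1–B5, B3–B6
The largest bag has 3 vertices, giving width 2; this decomposition certifies tw(G) ≤ 2. On the other hand G contains the 3-clique {2, 4, 8}. A clique must lie in a single bag of any decomposition, so no decomposition can have width below 2. Therefore the treewidth is 2.

2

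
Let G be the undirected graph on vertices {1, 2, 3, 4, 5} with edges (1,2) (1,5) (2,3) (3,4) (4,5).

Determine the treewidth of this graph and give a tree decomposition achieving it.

Treewidth 2.
Bags: B1 = {1, 2, 5}  B2 = {2, 3, 5}  B3 = {3, 4, 5}
Tree: B1–B2, B2–B3

Every bag has size at most 3, so the width is 3 − 1 = 2 and tw(G) ≤ 2. For the lower bound, G contains the cycle 5–1–2–3–4–5, so G is not a forest; only forests have treewidth ≤ 1, hence tw(G) ≥ 2. The upper and lower bounds meet at 2, so that is the treewidth.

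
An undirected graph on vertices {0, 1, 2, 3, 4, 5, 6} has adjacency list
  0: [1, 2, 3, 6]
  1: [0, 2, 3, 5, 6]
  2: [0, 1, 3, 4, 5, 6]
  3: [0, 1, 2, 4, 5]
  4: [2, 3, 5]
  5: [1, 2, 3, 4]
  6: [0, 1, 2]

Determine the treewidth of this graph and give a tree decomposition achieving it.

Each bag holds 4 vertices, so the decomposition has width 3, which upper-bounds the treewidth. Conversely, {0, 1, 2, 3} is a clique of size 4, and the vertices of any clique must share a bag in every tree decomposition; so some bag has ≥ 4 vertices and tw(G) ≥ 3. The upper and lower bounds meet at 3, so that is the treewidth.

Treewidth 3.
One optimal decomposition is:
Bags: B1 = {1, 2, 3, 5}  B2 = {0, 1, 2, 3}  B3 = {2, 3, 4, 5}  B4 = {0, 1, 2, 6}
Tree: B1–B2, B1–B3, B2–B4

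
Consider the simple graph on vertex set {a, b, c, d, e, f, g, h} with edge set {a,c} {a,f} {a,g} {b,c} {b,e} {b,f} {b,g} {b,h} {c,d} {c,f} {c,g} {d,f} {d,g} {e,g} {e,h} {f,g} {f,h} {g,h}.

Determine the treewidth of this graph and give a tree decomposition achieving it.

Each bag holds 4 vertices, so the decomposition has width 3, which upper-bounds the treewidth. Conversely, {b, e, g, h} is a clique of size 4, and the vertices of any clique must share a bag in every tree decomposition; so some bag has ≥ 4 vertices and tw(G) ≥ 3. Combining the bounds, tw(G) = 3.

Treewidth 3.
One such decomposition:
Bags: B1 = {b, c, f, g}  B2 = {b, f, g, h}  B3 = {b, e, g, h}  B4 = {a, c, f, g}  B5 = {c, d, f, g}
Tree: B1–B2, B2–B3, B1–B4, B1–B5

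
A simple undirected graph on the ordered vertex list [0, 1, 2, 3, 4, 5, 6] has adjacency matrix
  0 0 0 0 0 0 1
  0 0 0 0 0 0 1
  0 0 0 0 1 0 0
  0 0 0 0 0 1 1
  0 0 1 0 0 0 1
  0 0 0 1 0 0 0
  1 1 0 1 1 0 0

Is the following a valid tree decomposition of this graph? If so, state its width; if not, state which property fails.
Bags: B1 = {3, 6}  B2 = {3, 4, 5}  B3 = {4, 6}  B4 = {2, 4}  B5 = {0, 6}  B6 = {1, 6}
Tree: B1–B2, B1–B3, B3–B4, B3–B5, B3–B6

No — bags containing vertex 4 are not connected in the tree.

A tree decomposition must satisfy three properties: every vertex lies in some bag; for every edge, both endpoints lie together in some bag; and for every vertex, the bags containing it form a connected subtree. Here bags containing vertex 4 are not connected in the tree, so the decomposition is invalid.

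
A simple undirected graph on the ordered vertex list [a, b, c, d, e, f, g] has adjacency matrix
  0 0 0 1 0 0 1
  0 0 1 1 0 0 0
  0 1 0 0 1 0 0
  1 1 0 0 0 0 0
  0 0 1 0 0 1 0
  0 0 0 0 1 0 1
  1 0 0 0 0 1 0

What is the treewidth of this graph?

A width-2 tree decomposition is:
Bags: B1 = {a, d, g}  B2 = {b, d, g}  B3 = {b, c, g}  B4 = {c, e, g}  B5 = {e, f, g}
Tree: B1–B2, B2–B3, B3–B4, B4–B5
The largest bag has 3 vertices, giving width 2; this decomposition certifies tw(G) ≤ 2. Since g–a–d–b–c–e–f–g is a cycle in G, G is not acyclic. Forests are exactly the graphs of treewidth ≤ 1, so tw(G) ≥ 2. Combining the bounds, tw(G) = 2.

2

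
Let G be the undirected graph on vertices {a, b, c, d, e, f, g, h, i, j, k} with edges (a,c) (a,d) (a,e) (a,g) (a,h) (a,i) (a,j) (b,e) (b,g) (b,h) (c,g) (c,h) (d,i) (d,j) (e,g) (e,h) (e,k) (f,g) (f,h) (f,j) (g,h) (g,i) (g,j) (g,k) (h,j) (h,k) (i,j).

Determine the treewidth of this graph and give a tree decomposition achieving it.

Treewidth 3.
Bags: B1 = {a, e, g, h}  B2 = {a, g, h, j}  B3 = {a, c, g, h}  B4 = {a, g, i, j}  B5 = {e, g, h, k}  B6 = {b, e, g, h}  B7 = {a, d, i, j}  B8 = {f, g, h, j}
Tree: B1–B2, B1–B3, B2–B4, B1–B5, B1–B6, B4–B7, B2–B8

Each bag holds 4 vertices, so the decomposition has width 3, which upper-bounds the treewidth. For the lower bound, the 4 vertices {a, d, i, j} are pairwise adjacent, and any tree decomposition puts a clique entirely inside one bag — forcing width ≥ 3. Therefore the treewidth is 3.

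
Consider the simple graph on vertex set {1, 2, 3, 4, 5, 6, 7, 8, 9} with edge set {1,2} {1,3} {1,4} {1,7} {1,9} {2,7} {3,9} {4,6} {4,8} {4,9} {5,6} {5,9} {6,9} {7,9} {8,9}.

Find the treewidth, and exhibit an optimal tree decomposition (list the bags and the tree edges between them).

Treewidth 2.
One such decomposition:
Bags: B1 = {4, 6, 9}  B2 = {1, 4, 9}  B3 = {4, 8, 9}  B4 = {1, 7, 9}  B5 = {1, 2, 7}  B6 = {1, 3, 9}  B7 = {5, 6, 9}
Tree: B1–B2, B2–B3, B2–B4, B4–B5, B2–B6, B1–B7

Each bag holds 3 vertices, so the decomposition has width 2, which upper-bounds the treewidth. For the lower bound, the 3 vertices {4, 8, 9} are pairwise adjacent, and any tree decomposition puts a clique entirely inside one bag — forcing width ≥ 2. Therefore the treewidth is 2.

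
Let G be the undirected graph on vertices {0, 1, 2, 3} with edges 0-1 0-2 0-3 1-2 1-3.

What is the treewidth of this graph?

2

A width-2 tree decomposition is:
Bags: B1 = {0, 1, 3}  B2 = {0, 1, 2}
Tree: B1–B2
The largest bag has 3 vertices, giving width 2; this decomposition certifies tw(G) ≤ 2. On the other hand G contains the 3-clique {0, 1, 2}. A clique must lie in a single bag of any decomposition, so no decomposition can have width below 2. Combining the bounds, tw(G) = 2.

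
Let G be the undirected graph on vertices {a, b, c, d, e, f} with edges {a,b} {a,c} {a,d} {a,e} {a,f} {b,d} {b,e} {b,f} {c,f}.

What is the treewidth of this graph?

2

A width-2 tree decomposition is:
Bags: B1 = {a, b, f}  B2 = {a, b, e}  B3 = {a, b, d}  B4 = {a, c, f}
Tree: B1–B2, B2–B3, B1–B4
Each bag holds 3 vertices, so the decomposition has width 2, which upper-bounds the treewidth. Conversely, {a, c, f} is a clique of size 3, and the vertices of any clique must share a bag in every tree decomposition; so some bag has ≥ 3 vertices and tw(G) ≥ 2. Hence tw(G) = 2 exactly.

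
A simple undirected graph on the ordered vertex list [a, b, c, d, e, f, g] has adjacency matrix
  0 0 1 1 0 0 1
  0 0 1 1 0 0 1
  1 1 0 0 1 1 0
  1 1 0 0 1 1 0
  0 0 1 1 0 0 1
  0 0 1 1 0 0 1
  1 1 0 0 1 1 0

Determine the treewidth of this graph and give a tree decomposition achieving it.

Every bag has size at most 4, so the width is 4 − 1 = 3 and tw(G) ≤ 3. For the lower bound: the 4 vertex sets {c,e}, {a,d}, {g}, {b} are disjoint, each induces a connected subgraph, and every pair is joined by at least one edge of G. Contracting each set to a single vertex therefore yields K_{4} as a minor, and since treewidth is minor-monotone, tw(G) ≥ tw(K_{4}) = 3. Therefore the treewidth is 3.

Treewidth 3.
Bags: B1 = {c, d, e, g}  B2 = {a, c, d, g}  B3 = {b, c, d, g}  B4 = {c, d, f, g}
Tree: B1–B2, B2–B3, B3–B4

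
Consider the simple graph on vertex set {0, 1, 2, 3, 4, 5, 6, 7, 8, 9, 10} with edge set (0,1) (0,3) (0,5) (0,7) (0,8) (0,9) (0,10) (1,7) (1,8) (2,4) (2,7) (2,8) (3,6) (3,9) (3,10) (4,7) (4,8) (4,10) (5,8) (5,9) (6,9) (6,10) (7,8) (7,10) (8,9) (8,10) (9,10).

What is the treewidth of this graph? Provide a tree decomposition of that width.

Treewidth 3.
Bags: B1 = {0, 8, 9, 10}  B2 = {0, 7, 8, 10}  B3 = {4, 7, 8, 10}  B4 = {0, 5, 8, 9}  B5 = {0, 1, 7, 8}  B6 = {0, 3, 9, 10}  B7 = {3, 6, 9, 10}  B8 = {2, 4, 7, 8}
Tree: B1–B2, B2–B3, B1–B4, B2–B5, B1–B6, B6–B7, B3–B8

The largest bag has 4 vertices, giving width 3; this decomposition certifies tw(G) ≤ 3. For the lower bound, the 4 vertices {0, 8, 9, 10} are pairwise adjacent, and any tree decomposition puts a clique entirely inside one bag — forcing width ≥ 3. Therefore the treewidth is 3.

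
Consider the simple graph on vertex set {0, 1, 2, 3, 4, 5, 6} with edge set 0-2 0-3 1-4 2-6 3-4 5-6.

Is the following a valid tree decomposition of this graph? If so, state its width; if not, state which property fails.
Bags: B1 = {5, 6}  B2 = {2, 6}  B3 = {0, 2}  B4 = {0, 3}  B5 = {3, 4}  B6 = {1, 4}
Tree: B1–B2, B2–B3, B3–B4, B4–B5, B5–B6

Yes; width 1.

Vertex coverage: the bags together contain {0, 1, 2, 3, 4, 5, 6}, the full vertex set. Edge coverage: each edge of G has both endpoints in at least one bag. Running intersection: for every vertex, the bags containing it form a connected subtree. All three properties hold, so this is a valid tree decomposition of width max|bag| − 1 = 1, and hence tw(G) ≤ 1.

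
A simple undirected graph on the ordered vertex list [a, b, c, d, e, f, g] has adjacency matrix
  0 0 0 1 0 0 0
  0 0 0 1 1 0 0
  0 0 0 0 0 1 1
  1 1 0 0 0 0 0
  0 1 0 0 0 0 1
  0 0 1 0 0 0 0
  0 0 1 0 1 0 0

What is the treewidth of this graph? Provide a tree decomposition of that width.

Each bag holds 2 vertices, so the decomposition has width 1, which upper-bounds the treewidth. Any graph with an edge has treewidth ≥ 1, and G has the edge f–c. Hence tw(G) = 1 exactly.

Treewidth 1.
One optimal decomposition is:
Bags: B1 = {c, f}  B2 = {c, g}  B3 = {e, g}  B4 = {b, e}  B5 = {b, d}  B6 = {a, d}
Tree: B1–B2, B2–B3, B3–B4, B4–B5, B5–B6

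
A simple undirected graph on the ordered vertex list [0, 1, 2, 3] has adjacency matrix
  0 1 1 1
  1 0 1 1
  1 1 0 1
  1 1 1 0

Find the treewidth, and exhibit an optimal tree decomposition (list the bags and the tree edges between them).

Treewidth 3.
Bags: B1 = {0, 1, 2, 3}
Tree: (single bag)

A single bag containing all 4 vertices is trivially a valid decomposition of width 3. Conversely, {0, 1, 2, 3} is a clique of size 4, and the vertices of any clique must share a bag in every tree decomposition; so some bag has ≥ 4 vertices and tw(G) ≥ 3. Combining the bounds, tw(G) = 3.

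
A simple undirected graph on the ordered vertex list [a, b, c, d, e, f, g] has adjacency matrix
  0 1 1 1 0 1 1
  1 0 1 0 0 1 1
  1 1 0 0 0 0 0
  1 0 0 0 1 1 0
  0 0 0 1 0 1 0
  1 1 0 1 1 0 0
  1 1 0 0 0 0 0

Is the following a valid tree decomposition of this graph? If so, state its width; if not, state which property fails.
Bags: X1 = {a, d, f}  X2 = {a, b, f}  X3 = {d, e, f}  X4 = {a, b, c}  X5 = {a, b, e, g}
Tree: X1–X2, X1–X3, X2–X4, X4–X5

No — bags containing vertex e are not connected in the tree.

A tree decomposition must satisfy three properties: every vertex lies in some bag; for every edge, both endpoints lie together in some bag; and for every vertex, the bags containing it form a connected subtree. Here bags containing vertex e are not connected in the tree, so the decomposition is invalid.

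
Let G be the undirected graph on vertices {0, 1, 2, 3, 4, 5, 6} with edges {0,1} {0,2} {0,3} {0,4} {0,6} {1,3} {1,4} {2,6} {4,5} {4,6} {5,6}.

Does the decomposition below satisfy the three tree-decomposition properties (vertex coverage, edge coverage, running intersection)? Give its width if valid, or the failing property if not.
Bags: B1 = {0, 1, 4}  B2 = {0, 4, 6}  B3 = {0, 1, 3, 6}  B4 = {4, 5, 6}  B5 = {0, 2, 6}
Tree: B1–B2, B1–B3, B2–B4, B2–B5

No — bags containing vertex 6 are not connected in the tree.

A tree decomposition must satisfy three properties: every vertex lies in some bag; for every edge, both endpoints lie together in some bag; and for every vertex, the bags containing it form a connected subtree. Here bags containing vertex 6 are not connected in the tree, so the decomposition is invalid.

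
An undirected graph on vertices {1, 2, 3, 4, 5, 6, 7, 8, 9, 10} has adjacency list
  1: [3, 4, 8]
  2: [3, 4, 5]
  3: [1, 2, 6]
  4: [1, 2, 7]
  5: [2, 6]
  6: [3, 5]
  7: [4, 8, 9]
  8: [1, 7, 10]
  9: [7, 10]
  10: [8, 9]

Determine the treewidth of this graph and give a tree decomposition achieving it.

Every bag has size at most 3, so the width is 3 − 1 = 2 and tw(G) ≤ 2. Since 10–9–7–8–10 is a cycle in G, G is not acyclic. Forests are exactly the graphs of treewidth ≤ 1, so tw(G) ≥ 2. Therefore the treewidth is 2.

Treewidth 2.
One such decomposition:
Bags: B1 = {8, 9, 10}  B2 = {7, 8, 9}  B3 = {1, 7, 8}  B4 = {1, 4, 7}  B5 = {1, 3, 4}  B6 = {2, 3, 4}  B7 = {2, 3, 6}  B8 = {2, 5, 6}
Tree: B1–B2, B2–B3, B3–B4, B4–B5, B5–B6, B6–B7, B7–B8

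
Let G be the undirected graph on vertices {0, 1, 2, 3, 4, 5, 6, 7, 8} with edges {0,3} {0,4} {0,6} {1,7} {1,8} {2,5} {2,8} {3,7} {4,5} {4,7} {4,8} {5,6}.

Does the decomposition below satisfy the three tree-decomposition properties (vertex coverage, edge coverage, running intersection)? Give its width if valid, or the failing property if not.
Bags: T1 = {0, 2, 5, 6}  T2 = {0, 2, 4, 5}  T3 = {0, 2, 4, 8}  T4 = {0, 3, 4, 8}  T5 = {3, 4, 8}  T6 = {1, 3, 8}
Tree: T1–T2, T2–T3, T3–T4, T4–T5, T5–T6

A tree decomposition must satisfy three properties: every vertex lies in some bag; for every edge, both endpoints lie together in some bag; and for every vertex, the bags containing it form a connected subtree. Here vertex 7 appears in no bag, so the decomposition is invalid.

No — vertex 7 appears in no bag.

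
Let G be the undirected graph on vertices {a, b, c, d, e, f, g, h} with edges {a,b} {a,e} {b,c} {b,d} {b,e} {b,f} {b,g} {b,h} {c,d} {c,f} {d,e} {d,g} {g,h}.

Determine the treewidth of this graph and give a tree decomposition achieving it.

Each bag holds 3 vertices, so the decomposition has width 2, which upper-bounds the treewidth. For the lower bound, the 3 vertices {b, d, g} are pairwise adjacent, and any tree decomposition puts a clique entirely inside one bag — forcing width ≥ 2. The upper and lower bounds meet at 2, so that is the treewidth.

Treewidth 2.
One such decomposition:
Bags: B1 = {b, c, d}  B2 = {b, d, g}  B3 = {b, c, f}  B4 = {b, g, h}  B5 = {b, d, e}  B6 = {a, b, e}
Tree: B1–B2, B1–B3, B2–B4, B1–B5, B5–B6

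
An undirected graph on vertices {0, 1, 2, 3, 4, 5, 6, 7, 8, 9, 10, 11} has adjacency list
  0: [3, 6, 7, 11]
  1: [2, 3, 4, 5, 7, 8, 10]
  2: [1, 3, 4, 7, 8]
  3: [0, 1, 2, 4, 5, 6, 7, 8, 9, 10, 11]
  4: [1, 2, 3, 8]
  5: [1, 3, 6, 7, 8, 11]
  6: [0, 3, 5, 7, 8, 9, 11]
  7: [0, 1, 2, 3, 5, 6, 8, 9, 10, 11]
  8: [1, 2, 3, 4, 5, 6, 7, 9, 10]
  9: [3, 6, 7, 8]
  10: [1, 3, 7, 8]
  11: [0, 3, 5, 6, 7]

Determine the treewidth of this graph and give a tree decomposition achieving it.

Each bag holds 5 vertices, so the decomposition has width 4, which upper-bounds the treewidth. For the lower bound, the 5 vertices {1, 2, 3, 4, 8} are pairwise adjacent, and any tree decomposition puts a clique entirely inside one bag — forcing width ≥ 4. Combining the bounds, tw(G) = 4.

Treewidth 4.
One such decomposition:
Bags: B1 = {3, 5, 6, 7, 8}  B2 = {1, 3, 5, 7, 8}  B3 = {3, 6, 7, 8, 9}  B4 = {3, 5, 6, 7, 11}  B5 = {1, 2, 3, 7, 8}  B6 = {1, 2, 3, 4, 8}  B7 = {0, 3, 6, 7, 11}  B8 = {1, 3, 7, 8, 10}
Tree: B1–B2, B1–B3, B1–B4, B2–B5, B5–B6, B4–B7, B2–B8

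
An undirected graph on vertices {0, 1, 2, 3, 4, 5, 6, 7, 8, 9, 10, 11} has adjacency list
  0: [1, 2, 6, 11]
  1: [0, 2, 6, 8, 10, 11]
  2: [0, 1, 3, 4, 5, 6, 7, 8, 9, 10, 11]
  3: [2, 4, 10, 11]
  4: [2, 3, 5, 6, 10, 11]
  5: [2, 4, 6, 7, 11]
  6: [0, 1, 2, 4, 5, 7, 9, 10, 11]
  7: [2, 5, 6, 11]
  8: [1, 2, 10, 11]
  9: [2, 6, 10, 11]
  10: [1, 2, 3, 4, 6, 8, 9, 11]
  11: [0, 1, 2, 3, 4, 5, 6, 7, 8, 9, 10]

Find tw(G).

4

A width-4 tree decomposition is:
Bags: B1 = {2, 4, 6, 10, 11}  B2 = {2, 3, 4, 10, 11}  B3 = {1, 2, 6, 10, 11}  B4 = {0, 1, 2, 6, 11}  B5 = {2, 4, 5, 6, 11}  B6 = {1, 2, 8, 10, 11}  B7 = {2, 5, 6, 7, 11}  B8 = {2, 6, 9, 10, 11}
Tree: B1–B2, B1–B3, B3–B4, B1–B5, B3–B6, B5–B7, B3–B8
Each bag holds 5 vertices, so the decomposition has width 4, which upper-bounds the treewidth. On the other hand G contains the 5-clique {1, 2, 8, 10, 11}. A clique must lie in a single bag of any decomposition, so no decomposition can have width below 4. The upper and lower bounds meet at 4, so that is the treewidth.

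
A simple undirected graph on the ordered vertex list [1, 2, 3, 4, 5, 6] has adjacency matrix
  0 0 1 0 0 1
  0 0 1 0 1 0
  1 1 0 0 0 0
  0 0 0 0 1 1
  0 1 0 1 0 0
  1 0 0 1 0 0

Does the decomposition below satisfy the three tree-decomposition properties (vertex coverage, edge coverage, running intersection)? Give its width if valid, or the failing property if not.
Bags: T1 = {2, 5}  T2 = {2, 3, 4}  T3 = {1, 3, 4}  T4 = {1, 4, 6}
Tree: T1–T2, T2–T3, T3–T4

No — edge (4,5) lies in no bag.

A tree decomposition must satisfy three properties: every vertex lies in some bag; for every edge, both endpoints lie together in some bag; and for every vertex, the bags containing it form a connected subtree. Here edge (4,5) lies in no bag, so the decomposition is invalid.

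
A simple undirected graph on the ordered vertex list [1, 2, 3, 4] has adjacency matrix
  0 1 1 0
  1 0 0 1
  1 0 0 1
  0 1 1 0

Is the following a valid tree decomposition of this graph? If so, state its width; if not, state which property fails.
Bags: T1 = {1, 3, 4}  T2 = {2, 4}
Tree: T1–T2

No — edge (1,2) lies in no bag.

A tree decomposition must satisfy three properties: every vertex lies in some bag; for every edge, both endpoints lie together in some bag; and for every vertex, the bags containing it form a connected subtree. Here edge (1,2) lies in no bag, so the decomposition is invalid.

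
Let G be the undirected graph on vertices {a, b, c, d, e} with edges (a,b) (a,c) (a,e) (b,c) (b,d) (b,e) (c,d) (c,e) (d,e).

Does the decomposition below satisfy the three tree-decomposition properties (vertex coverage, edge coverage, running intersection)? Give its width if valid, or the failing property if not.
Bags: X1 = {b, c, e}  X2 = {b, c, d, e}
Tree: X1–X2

No — vertex a appears in no bag.

A tree decomposition must satisfy three properties: every vertex lies in some bag; for every edge, both endpoints lie together in some bag; and for every vertex, the bags containing it form a connected subtree. Here vertex a appears in no bag, so the decomposition is invalid.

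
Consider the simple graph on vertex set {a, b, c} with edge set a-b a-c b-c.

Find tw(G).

A width-2 tree decomposition is:
Bags: B1 = {a, b, c}
Tree: (single bag)
With just one bag of size 3, the width is 3 − 1 = 2, so tw(G) ≤ 2. For the lower bound, the 3 vertices {a, b, c} are pairwise adjacent, and any tree decomposition puts a clique entirely inside one bag — forcing width ≥ 2. Combining the bounds, tw(G) = 2.

2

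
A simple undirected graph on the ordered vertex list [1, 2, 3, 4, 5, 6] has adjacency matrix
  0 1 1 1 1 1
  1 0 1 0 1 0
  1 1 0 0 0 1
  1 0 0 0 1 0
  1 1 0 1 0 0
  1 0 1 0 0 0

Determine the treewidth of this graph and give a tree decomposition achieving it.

Each bag holds 3 vertices, so the decomposition has width 2, which upper-bounds the treewidth. On the other hand G contains the 3-clique {1, 2, 3}. A clique must lie in a single bag of any decomposition, so no decomposition can have width below 2. The upper and lower bounds meet at 2, so that is the treewidth.

Treewidth 2.
One such decomposition:
Bags: B1 = {1, 2, 3}  B2 = {1, 3, 6}  B3 = {1, 2, 5}  B4 = {1, 4, 5}
Tree: B1–B2, B1–B3, B3–B4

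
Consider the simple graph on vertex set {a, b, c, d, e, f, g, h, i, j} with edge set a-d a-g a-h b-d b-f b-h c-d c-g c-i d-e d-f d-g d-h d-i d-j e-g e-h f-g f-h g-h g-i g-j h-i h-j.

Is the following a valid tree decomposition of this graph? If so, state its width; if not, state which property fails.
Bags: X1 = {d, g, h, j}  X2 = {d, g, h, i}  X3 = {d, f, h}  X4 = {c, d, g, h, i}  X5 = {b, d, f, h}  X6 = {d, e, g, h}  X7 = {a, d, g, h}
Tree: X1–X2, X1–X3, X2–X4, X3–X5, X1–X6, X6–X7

A tree decomposition must satisfy three properties: every vertex lies in some bag; for every edge, both endpoints lie together in some bag; and for every vertex, the bags containing it form a connected subtree. Here edge (g,f) lies in no bag, so the decomposition is invalid.

No — edge (g,f) lies in no bag.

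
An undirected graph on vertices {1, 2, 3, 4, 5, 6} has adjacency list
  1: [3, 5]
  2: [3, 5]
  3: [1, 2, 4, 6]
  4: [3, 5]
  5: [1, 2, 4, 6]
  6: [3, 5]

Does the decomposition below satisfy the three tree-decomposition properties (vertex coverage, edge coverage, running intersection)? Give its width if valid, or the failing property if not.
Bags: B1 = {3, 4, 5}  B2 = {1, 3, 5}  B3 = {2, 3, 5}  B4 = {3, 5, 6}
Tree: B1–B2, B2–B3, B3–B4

Yes; width 2.

Vertex coverage: the bags together contain {1, 2, 3, 4, 5, 6}, the full vertex set. Edge coverage: each edge of G has both endpoints in at least one bag. Running intersection: for every vertex, the bags containing it form a connected subtree. All three properties hold, so this is a valid tree decomposition of width max|bag| − 1 = 2, and hence tw(G) ≤ 2.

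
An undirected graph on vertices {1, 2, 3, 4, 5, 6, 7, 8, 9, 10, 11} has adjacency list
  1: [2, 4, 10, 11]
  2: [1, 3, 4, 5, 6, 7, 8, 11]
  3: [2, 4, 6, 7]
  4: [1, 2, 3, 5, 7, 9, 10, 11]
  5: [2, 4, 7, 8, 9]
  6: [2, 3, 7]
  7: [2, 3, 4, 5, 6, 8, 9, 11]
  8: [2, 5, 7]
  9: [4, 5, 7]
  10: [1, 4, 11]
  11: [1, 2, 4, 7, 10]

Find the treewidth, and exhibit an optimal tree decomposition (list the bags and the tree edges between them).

Treewidth 3.
Bags: B1 = {2, 4, 5, 7}  B2 = {2, 4, 7, 11}  B3 = {2, 5, 7, 8}  B4 = {1, 2, 4, 11}  B5 = {2, 3, 4, 7}  B6 = {2, 3, 6, 7}  B7 = {4, 5, 7, 9}  B8 = {1, 4, 10, 11}
Tree: B1–B2, B1–B3, B2–B4, B2–B5, B5–B6, B1–B7, B4–B8

Each bag holds 4 vertices, so the decomposition has width 3, which upper-bounds the treewidth. On the other hand G contains the 4-clique {4, 5, 7, 9}. A clique must lie in a single bag of any decomposition, so no decomposition can have width below 3. Therefore the treewidth is 3.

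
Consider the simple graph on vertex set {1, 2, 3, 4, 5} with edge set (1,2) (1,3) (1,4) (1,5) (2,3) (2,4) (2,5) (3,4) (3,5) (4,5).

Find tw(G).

A width-4 tree decomposition is:
Bags: B1 = {1, 2, 3, 4, 5}
Tree: (single bag)
With just one bag of size 5, the width is 5 − 1 = 4, so tw(G) ≤ 4. Conversely, {1, 2, 3, 4, 5} is a clique of size 5, and the vertices of any clique must share a bag in every tree decomposition; so some bag has ≥ 5 vertices and tw(G) ≥ 4. Combining the bounds, tw(G) = 4.

4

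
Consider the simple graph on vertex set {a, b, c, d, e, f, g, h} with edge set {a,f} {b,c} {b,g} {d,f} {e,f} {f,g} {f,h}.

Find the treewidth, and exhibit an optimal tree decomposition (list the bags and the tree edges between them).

The largest bag has 2 vertices, giving width 1; this decomposition certifies tw(G) ≤ 1. G has an edge, so its treewidth is at least 1. The upper and lower bounds meet at 1, so that is the treewidth.

Treewidth 1.
One optimal decomposition is:
Bags: B1 = {f, h}  B2 = {d, f}  B3 = {e, f}  B4 = {a, f}  B5 = {f, g}  B6 = {b, g}  B7 = {b, c}
Tree: B1–B2, B1–B3, B3–B4, B3–B5, B5–B6, B6–B7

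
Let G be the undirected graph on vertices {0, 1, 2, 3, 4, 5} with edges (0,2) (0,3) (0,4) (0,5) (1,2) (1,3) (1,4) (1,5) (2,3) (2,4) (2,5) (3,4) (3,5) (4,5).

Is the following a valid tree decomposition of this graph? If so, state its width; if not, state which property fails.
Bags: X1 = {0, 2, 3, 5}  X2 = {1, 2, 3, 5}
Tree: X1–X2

No — vertex 4 appears in no bag.

A tree decomposition must satisfy three properties: every vertex lies in some bag; for every edge, both endpoints lie together in some bag; and for every vertex, the bags containing it form a connected subtree. Here vertex 4 appears in no bag, so the decomposition is invalid.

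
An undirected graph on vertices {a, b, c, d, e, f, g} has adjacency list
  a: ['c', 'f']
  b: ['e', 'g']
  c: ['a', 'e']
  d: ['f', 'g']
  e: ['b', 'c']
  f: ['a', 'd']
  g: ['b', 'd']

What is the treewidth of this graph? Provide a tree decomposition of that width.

Every bag has size at most 3, so the width is 3 − 1 = 2 and tw(G) ≤ 2. For the lower bound, G contains the cycle a–f–d–g–b–e–c–a, so G is not a forest; only forests have treewidth ≤ 1, hence tw(G) ≥ 2. Hence tw(G) = 2 exactly.

Treewidth 2.
One such decomposition:
Bags: B1 = {a, d, f}  B2 = {a, d, g}  B3 = {a, b, g}  B4 = {a, b, e}  B5 = {a, c, e}
Tree: B1–B2, B2–B3, B3–B4, B4–B5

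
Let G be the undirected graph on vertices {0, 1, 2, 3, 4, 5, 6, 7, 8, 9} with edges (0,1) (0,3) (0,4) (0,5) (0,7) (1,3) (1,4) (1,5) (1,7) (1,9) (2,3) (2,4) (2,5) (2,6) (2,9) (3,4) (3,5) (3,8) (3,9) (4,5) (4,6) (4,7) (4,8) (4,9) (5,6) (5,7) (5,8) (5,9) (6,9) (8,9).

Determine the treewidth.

A width-4 tree decomposition is:
Bags: B1 = {1, 3, 4, 5, 9}  B2 = {2, 3, 4, 5, 9}  B3 = {0, 1, 3, 4, 5}  B4 = {2, 4, 5, 6, 9}  B5 = {0, 1, 4, 5, 7}  B6 = {3, 4, 5, 8, 9}
Tree: B1–B2, B1–B3, B2–B4, B3–B5, B1–B6
Every bag has size at most 5, so the width is 5 − 1 = 4 and tw(G) ≤ 4. For the lower bound, the 5 vertices {0, 1, 3, 4, 5} are pairwise adjacent, and any tree decomposition puts a clique entirely inside one bag — forcing width ≥ 4. Therefore the treewidth is 4.

4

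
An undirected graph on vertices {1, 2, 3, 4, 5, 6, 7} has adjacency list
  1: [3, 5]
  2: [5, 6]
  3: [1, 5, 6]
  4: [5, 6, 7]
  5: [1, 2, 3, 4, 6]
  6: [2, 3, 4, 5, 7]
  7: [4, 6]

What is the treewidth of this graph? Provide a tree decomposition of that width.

Each bag holds 3 vertices, so the decomposition has width 2, which upper-bounds the treewidth. Conversely, {1, 3, 5} is a clique of size 3, and the vertices of any clique must share a bag in every tree decomposition; so some bag has ≥ 3 vertices and tw(G) ≥ 2. Therefore the treewidth is 2.

Treewidth 2.
One optimal decomposition is:
Bags: B1 = {4, 5, 6}  B2 = {2, 5, 6}  B3 = {3, 5, 6}  B4 = {1, 3, 5}  B5 = {4, 6, 7}
Tree: B1–B2, B2–B3, B3–B4, B1–B5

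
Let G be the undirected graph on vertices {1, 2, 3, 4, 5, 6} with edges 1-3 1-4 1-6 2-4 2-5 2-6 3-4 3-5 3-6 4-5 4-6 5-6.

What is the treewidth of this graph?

A width-3 tree decomposition is:
Bags: B1 = {3, 4, 5, 6}  B2 = {1, 3, 4, 6}  B3 = {2, 4, 5, 6}
Tree: B1–B2, B1–B3
Each bag holds 4 vertices, so the decomposition has width 3, which upper-bounds the treewidth. Conversely, {2, 4, 5, 6} is a clique of size 4, and the vertices of any clique must share a bag in every tree decomposition; so some bag has ≥ 4 vertices and tw(G) ≥ 3. The upper and lower bounds meet at 3, so that is the treewidth.

3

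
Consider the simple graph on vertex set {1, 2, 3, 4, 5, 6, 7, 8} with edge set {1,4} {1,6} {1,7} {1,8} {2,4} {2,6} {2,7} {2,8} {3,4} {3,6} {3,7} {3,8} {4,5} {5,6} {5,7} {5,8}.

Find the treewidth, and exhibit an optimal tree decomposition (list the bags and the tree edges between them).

Every bag has size at most 5, so the width is 5 − 1 = 4 and tw(G) ≤ 4. For the lower bound: the 5 vertex sets {3,7}, {5,8}, {2,6}, {1}, {4} are disjoint, each induces a connected subgraph, and every pair is joined by at least one edge of G. Contracting each set to a single vertex therefore yields K_{5} as a minor, and since treewidth is minor-monotone, tw(G) ≥ tw(K_{5}) = 4. The upper and lower bounds meet at 4, so that is the treewidth.

Treewidth 4.
One optimal decomposition is:
Bags: B1 = {1, 2, 3, 5, 7}  B2 = {1, 2, 3, 5, 8}  B3 = {1, 2, 3, 5, 6}  B4 = {1, 2, 3, 4, 5}
Tree: B1–B2, B2–B3, B3–B4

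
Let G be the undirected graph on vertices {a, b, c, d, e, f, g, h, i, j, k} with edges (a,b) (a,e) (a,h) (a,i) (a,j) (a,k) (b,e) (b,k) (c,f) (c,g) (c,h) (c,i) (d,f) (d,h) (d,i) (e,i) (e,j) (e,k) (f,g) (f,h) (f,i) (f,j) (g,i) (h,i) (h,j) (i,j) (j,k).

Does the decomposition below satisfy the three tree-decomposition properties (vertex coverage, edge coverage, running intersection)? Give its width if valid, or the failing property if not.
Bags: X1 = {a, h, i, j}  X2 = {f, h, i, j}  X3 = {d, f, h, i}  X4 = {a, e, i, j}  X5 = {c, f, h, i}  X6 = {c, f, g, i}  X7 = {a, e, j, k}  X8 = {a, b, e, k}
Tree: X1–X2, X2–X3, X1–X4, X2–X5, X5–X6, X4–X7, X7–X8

Vertex coverage: the bags together contain {a, b, c, d, e, f, g, h, i, j, k}, the full vertex set. Edge coverage: each edge of G has both endpoints in at least one bag. Running intersection: for every vertex, the bags containing it form a connected subtree. All three properties hold, so this is a valid tree decomposition of width max|bag| − 1 = 3, and hence tw(G) ≤ 3.

Yes; width 3.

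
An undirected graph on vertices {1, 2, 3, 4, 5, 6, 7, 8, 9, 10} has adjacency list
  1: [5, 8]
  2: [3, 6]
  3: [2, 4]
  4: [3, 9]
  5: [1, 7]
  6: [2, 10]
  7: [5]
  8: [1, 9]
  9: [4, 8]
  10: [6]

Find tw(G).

A width-1 tree decomposition is:
Bags: B1 = {5, 7}  B2 = {1, 5}  B3 = {1, 8}  B4 = {8, 9}  B5 = {4, 9}  B6 = {3, 4}  B7 = {2, 3}  B8 = {2, 6}  B9 = {6, 10}
Tree: B1–B2, B2–B3, B3–B4, B4–B5, B5–B6, B6–B7, B7–B8, B8–B9
Every bag has size at most 2, so the width is 2 − 1 = 1 and tw(G) ≤ 1. Since G has at least one edge (e.g. 7–5), it is not an edgeless graph, so tw(G) ≥ 1. The upper and lower bounds meet at 1, so that is the treewidth.

1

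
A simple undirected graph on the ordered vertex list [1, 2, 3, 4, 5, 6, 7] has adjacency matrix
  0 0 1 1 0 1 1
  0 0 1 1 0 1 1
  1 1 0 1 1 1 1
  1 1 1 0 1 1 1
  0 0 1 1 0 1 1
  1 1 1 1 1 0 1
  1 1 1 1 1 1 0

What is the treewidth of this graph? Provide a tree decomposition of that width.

Every bag has size at most 5, so the width is 5 − 1 = 4 and tw(G) ≤ 4. On the other hand G contains the 5-clique {1, 3, 4, 6, 7}. A clique must lie in a single bag of any decomposition, so no decomposition can have width below 4. Combining the bounds, tw(G) = 4.

Treewidth 4.
One such decomposition:
Bags: B1 = {2, 3, 4, 6, 7}  B2 = {3, 4, 5, 6, 7}  B3 = {1, 3, 4, 6, 7}
Tree: B1–B2, B2–B3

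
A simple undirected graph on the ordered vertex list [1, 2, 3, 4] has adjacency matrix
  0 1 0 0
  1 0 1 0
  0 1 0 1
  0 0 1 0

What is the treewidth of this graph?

1

A width-1 tree decomposition is:
Bags: B1 = {3, 4}  B2 = {2, 3}  B3 = {1, 2}
Tree: B1–B2, B2–B3
The largest bag has 2 vertices, giving width 1; this decomposition certifies tw(G) ≤ 1. G has an edge, so its treewidth is at least 1. Hence tw(G) = 1 exactly.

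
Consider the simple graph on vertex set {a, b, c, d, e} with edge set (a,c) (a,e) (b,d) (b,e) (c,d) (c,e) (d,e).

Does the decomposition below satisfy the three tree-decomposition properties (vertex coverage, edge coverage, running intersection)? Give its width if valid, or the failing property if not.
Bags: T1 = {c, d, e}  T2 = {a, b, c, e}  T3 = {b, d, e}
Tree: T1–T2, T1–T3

A tree decomposition must satisfy three properties: every vertex lies in some bag; for every edge, both endpoints lie together in some bag; and for every vertex, the bags containing it form a connected subtree. Here bags containing vertex b are not connected in the tree, so the decomposition is invalid.

No — bags containing vertex b are not connected in the tree.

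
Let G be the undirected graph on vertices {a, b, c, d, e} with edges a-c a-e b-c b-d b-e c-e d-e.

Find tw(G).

2

A width-2 tree decomposition is:
Bags: B1 = {b, c, e}  B2 = {a, c, e}  B3 = {b, d, e}
Tree: B1–B2, B1–B3
The largest bag has 3 vertices, giving width 2; this decomposition certifies tw(G) ≤ 2. On the other hand G contains the 3-clique {b, d, e}. A clique must lie in a single bag of any decomposition, so no decomposition can have width below 2. The upper and lower bounds meet at 2, so that is the treewidth.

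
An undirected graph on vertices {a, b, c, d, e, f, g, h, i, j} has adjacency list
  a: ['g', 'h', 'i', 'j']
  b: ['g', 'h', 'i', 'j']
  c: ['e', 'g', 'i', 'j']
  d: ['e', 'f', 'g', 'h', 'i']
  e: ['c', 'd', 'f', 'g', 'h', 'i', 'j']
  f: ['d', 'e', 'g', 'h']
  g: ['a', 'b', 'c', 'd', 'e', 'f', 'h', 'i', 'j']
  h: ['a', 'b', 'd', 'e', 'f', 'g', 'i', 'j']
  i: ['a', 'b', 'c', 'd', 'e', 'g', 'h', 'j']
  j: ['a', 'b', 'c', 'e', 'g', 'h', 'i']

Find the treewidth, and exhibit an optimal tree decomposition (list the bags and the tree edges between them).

Every bag has size at most 5, so the width is 5 − 1 = 4 and tw(G) ≤ 4. For the lower bound, the 5 vertices {d, e, f, g, h} are pairwise adjacent, and any tree decomposition puts a clique entirely inside one bag — forcing width ≥ 4. The upper and lower bounds meet at 4, so that is the treewidth.

Treewidth 4.
Bags: B1 = {d, e, g, h, i}  B2 = {d, e, f, g, h}  B3 = {e, g, h, i, j}  B4 = {b, g, h, i, j}  B5 = {a, g, h, i, j}  B6 = {c, e, g, i, j}
Tree: B1–B2, B1–B3, B3–B4, B3–B5, B3–B6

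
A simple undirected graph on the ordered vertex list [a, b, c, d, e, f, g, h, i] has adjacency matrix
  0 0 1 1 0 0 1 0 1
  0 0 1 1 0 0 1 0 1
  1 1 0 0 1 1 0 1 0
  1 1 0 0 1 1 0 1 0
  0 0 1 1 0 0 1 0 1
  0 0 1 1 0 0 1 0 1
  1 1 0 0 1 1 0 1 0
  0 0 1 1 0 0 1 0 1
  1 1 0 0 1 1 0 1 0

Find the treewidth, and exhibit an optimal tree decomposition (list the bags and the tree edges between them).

Treewidth 4.
One optimal decomposition is:
Bags: B1 = {c, d, f, g, i}  B2 = {b, c, d, g, i}  B3 = {a, c, d, g, i}  B4 = {c, d, e, g, i}  B5 = {c, d, g, h, i}
Tree: B1–B2, B2–B3, B3–B4, B4–B5

Each bag holds 5 vertices, so the decomposition has width 4, which upper-bounds the treewidth. For the lower bound: the 5 vertex sets {c,f}, {b,d}, {a,g}, {i}, {e} are disjoint, each induces a connected subgraph, and every pair is joined by at least one edge of G. Contracting each set to a single vertex therefore yields K_{5} as a minor, and since treewidth is minor-monotone, tw(G) ≥ tw(K_{5}) = 4. The upper and lower bounds meet at 4, so that is the treewidth.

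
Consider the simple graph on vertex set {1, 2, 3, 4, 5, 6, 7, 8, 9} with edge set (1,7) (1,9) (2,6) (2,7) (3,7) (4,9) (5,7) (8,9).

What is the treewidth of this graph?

1

A width-1 tree decomposition is:
Bags: B1 = {2, 7}  B2 = {5, 7}  B3 = {1, 7}  B4 = {1, 9}  B5 = {2, 6}  B6 = {8, 9}  B7 = {3, 7}  B8 = {4, 9}
Tree: B1–B2, B2–B3, B3–B4, B1–B5, B4–B6, B3–B7, B6–B8
Each bag holds 2 vertices, so the decomposition has width 1, which upper-bounds the treewidth. G has an edge, so its treewidth is at least 1. Hence tw(G) = 1 exactly.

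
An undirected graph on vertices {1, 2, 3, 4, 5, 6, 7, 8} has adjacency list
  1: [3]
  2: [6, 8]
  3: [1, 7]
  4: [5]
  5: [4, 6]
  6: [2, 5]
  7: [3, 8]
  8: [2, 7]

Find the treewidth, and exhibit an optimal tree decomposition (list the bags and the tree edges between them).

Each bag holds 2 vertices, so the decomposition has width 1, which upper-bounds the treewidth. G has an edge, so its treewidth is at least 1. Therefore the treewidth is 1.

Treewidth 1.
Bags: B1 = {4, 5}  B2 = {5, 6}  B3 = {2, 6}  B4 = {2, 8}  B5 = {7, 8}  B6 = {3, 7}  B7 = {1, 3}
Tree: B1–B2, B2–B3, B3–B4, B4–B5, B5–B6, B6–B7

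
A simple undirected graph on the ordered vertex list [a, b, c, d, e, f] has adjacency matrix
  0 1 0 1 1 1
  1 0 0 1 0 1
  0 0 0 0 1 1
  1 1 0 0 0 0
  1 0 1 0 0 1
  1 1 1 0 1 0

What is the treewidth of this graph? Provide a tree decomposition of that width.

Treewidth 2.
One optimal decomposition is:
Bags: B1 = {a, e, f}  B2 = {a, b, f}  B3 = {c, e, f}  B4 = {a, b, d}
Tree: B1–B2, B1–B3, B2–B4

Each bag holds 3 vertices, so the decomposition has width 2, which upper-bounds the treewidth. Conversely, {a, b, d} is a clique of size 3, and the vertices of any clique must share a bag in every tree decomposition; so some bag has ≥ 3 vertices and tw(G) ≥ 2. The upper and lower bounds meet at 2, so that is the treewidth.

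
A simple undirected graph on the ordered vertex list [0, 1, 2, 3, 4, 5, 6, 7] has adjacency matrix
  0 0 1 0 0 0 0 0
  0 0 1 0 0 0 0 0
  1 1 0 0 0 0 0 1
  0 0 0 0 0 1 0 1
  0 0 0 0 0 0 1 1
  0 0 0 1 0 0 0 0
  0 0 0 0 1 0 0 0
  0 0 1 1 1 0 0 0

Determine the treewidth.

A width-1 tree decomposition is:
Bags: B1 = {0, 2}  B2 = {2, 7}  B3 = {1, 2}  B4 = {3, 7}  B5 = {3, 5}  B6 = {4, 7}  B7 = {4, 6}
Tree: B1–B2, B1–B3, B2–B4, B4–B5, B4–B6, B6–B7
Each bag holds 2 vertices, so the decomposition has width 1, which upper-bounds the treewidth. Any graph with an edge has treewidth ≥ 1, and G has the edge 0–2. Combining the bounds, tw(G) = 1.

1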